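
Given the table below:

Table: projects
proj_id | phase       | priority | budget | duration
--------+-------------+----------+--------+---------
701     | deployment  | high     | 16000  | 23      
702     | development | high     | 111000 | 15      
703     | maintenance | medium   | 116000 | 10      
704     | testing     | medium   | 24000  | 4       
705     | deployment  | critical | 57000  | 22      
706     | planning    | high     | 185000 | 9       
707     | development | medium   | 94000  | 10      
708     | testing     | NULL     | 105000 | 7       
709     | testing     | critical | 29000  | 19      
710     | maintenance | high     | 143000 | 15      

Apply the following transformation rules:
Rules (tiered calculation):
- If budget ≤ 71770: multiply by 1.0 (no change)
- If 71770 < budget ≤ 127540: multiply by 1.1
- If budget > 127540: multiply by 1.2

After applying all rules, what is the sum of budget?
988200.0

Step 1: Tier 1 (budget ≤ 71770): 4 records, sum = 126000 × 1.0 = 126000.0
Step 2: Tier 2 (71770 < budget ≤ 127540): 4 records, sum = 426000 × 1.1 = 468600.0
Step 3: Tier 3 (budget > 127540): 2 records, sum = 328000 × 1.2 = 393600.0
Step 4: Final sum = 126000.0 + 468600.0 + 393600.0 = 988200.0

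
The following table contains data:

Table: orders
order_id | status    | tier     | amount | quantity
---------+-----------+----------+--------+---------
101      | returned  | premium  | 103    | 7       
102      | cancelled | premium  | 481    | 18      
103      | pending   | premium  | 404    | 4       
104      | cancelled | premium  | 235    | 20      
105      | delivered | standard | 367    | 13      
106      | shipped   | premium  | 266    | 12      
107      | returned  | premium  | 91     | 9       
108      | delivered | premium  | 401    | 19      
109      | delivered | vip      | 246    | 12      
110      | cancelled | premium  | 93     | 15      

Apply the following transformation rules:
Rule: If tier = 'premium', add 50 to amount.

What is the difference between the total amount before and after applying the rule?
400

Step 1: Original sum of amount = 2687
Step 2: 8 records have tier = 'premium'
Step 3: Each affected record changes by 50
Step 4: Total change = 8 × 50 = 400
Step 5: New sum = 2687 + 400 = 3087
Step 6: Difference = |3087 - 2687| = 400
        (Sum increased by 400)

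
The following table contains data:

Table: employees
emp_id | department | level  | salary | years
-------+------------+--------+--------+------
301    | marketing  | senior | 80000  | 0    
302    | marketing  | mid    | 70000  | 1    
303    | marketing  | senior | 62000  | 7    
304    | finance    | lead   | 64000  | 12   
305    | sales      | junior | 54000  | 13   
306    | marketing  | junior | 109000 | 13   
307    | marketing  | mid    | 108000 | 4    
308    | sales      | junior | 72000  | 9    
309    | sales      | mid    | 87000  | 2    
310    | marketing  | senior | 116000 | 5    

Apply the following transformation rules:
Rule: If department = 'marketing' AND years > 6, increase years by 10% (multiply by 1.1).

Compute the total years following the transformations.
68.0

Step 1: Find records where department = 'marketing' AND years > 6
Step 2: 2 records match, summing to 20
Step 3: After multiplier: 20 × 1.1 = 22.0
Step 4: Unaffected records sum: 46
Step 5: Final sum = 22.0 + 46 = 68.0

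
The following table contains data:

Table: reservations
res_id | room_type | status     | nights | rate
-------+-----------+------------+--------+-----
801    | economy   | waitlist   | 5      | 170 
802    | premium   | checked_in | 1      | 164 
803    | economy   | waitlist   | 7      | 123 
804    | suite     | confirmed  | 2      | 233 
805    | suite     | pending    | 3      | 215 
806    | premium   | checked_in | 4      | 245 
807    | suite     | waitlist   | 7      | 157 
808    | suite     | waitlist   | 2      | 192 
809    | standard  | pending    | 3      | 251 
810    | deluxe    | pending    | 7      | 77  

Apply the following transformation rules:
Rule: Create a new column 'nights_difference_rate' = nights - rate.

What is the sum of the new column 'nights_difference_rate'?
-1786

Step 1: For each record, compute nights - rate
Example calculations:
  5 - 170 = -165
  1 - 164 = -163
  7 - 123 = -116
  ...
Step 2: Sum all derived values
Step 3: Total = -1786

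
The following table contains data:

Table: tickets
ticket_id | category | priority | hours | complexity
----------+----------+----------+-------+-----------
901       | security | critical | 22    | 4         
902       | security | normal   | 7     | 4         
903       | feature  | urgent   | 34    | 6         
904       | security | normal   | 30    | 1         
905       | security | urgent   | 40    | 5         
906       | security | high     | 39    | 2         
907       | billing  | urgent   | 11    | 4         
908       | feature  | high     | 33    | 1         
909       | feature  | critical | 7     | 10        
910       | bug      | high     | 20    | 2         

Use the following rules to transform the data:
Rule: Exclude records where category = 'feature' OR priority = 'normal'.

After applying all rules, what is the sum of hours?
132

Step 1: Find records where category = 'feature' OR priority = 'normal'
Step 2: 5 records match, summing to 111
Step 3: Original sum: 243
Step 4: Remaining sum = 243 - 111 = 132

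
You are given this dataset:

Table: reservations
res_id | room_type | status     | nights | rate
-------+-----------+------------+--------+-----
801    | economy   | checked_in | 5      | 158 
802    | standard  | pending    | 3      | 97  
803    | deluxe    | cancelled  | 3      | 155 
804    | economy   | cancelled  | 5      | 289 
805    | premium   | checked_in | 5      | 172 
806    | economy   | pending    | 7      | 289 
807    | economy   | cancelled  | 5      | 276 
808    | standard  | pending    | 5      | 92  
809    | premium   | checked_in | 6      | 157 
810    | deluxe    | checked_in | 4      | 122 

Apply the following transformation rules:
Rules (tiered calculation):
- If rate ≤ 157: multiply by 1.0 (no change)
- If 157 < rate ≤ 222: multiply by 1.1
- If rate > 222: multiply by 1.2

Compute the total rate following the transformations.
2010.8

Step 1: Tier 1 (rate ≤ 157): 5 records, sum = 623 × 1.0 = 623.0
Step 2: Tier 2 (157 < rate ≤ 222): 2 records, sum = 330 × 1.1 = 363.0
Step 3: Tier 3 (rate > 222): 3 records, sum = 854 × 1.2 = 1024.8
Step 4: Final sum = 623.0 + 363.0 + 1024.8 = 2010.8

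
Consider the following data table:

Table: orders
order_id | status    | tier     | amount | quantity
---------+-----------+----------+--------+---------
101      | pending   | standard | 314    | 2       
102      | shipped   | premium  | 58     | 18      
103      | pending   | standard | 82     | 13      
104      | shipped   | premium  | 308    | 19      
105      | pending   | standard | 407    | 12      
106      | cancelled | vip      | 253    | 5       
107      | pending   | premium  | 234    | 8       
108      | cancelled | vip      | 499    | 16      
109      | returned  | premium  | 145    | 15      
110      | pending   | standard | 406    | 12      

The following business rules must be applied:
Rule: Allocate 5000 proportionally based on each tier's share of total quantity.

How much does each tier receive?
premium: 2500.0, standard: 1625.0, vip: 875.0

Step 1: Calculate total quantity = 120
Step 2: Calculate each tier's proportion:
  premium: 60/120 = 50.00% → 2500.0
  standard: 39/120 = 32.50% → 1625.0
  vip: 21/120 = 17.50% → 875.0
Step 3: Verify: sum of allocations ≈ 5000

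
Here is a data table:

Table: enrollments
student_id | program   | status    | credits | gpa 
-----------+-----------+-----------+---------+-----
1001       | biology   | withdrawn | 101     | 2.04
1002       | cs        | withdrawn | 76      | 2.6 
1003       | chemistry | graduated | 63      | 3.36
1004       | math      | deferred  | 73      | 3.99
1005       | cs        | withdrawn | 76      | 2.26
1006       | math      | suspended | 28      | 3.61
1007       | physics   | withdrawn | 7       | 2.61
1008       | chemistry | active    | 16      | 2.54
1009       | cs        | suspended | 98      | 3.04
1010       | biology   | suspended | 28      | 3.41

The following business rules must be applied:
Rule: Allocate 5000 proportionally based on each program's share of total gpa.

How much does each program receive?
biology: 924.98, chemistry: 1001.36, cs: 1340.8, math: 1289.88, physics: 442.97

Step 1: Calculate total gpa = 29.46
Step 2: Calculate each program's proportion:
  biology: 5.45/29.46 = 18.50% → 924.98
  chemistry: 5.9/29.46 = 20.03% → 1001.36
  cs: 7.9/29.46 = 26.82% → 1340.8
  math: 7.6/29.46 = 25.80% → 1289.88
  physics: 2.61/29.46 = 8.86% → 442.97
Step 3: Verify: sum of allocations ≈ 5000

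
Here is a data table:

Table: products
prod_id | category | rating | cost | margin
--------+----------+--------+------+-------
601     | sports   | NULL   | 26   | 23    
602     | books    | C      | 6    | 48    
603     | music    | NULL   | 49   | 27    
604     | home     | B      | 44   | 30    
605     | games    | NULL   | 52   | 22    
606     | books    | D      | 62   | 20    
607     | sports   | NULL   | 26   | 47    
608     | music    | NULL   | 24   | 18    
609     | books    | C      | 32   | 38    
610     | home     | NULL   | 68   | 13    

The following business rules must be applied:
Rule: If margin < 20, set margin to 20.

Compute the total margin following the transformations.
295

Step 1: 2 records have margin < 20
Step 2: These records originally summed to 31
Step 3: After setting to minimum: 2 × 20 = 40
Step 4: Unaffected records sum: 255
Step 5: Final sum = 40 + 255 = 295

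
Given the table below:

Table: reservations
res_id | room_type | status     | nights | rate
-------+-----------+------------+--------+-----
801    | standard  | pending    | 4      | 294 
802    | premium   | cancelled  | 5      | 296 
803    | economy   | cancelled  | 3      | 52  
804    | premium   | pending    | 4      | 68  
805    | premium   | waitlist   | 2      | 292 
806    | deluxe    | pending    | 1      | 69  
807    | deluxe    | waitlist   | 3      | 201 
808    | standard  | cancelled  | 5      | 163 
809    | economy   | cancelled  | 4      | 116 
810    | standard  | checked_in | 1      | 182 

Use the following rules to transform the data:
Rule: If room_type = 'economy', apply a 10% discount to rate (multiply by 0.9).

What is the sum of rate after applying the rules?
1716.2

Step 1: Records with room_type = 'economy' have total rate = 168
Step 2: Apply multiplier: 168 × 0.9 = 151.2
Step 3: Other records total: 1565
Step 4: Final sum = 151.2 + 1565 = 1716.2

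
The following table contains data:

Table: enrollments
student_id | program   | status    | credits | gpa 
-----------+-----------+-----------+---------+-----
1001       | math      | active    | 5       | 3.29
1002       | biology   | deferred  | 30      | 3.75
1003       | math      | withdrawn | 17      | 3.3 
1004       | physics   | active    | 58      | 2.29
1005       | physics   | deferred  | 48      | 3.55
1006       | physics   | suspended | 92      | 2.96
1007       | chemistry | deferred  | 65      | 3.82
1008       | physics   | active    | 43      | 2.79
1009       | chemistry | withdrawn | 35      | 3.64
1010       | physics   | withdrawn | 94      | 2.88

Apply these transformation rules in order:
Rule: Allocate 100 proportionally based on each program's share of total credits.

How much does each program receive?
biology: 6.16, chemistry: 20.53, math: 4.52, physics: 68.79

Step 1: Calculate total credits = 487
Step 2: Calculate each program's proportion:
  biology: 30/487 = 6.16% → 6.16
  chemistry: 100/487 = 20.53% → 20.53
  math: 22/487 = 4.52% → 4.52
  physics: 335/487 = 68.79% → 68.79
Step 3: Verify: sum of allocations ≈ 100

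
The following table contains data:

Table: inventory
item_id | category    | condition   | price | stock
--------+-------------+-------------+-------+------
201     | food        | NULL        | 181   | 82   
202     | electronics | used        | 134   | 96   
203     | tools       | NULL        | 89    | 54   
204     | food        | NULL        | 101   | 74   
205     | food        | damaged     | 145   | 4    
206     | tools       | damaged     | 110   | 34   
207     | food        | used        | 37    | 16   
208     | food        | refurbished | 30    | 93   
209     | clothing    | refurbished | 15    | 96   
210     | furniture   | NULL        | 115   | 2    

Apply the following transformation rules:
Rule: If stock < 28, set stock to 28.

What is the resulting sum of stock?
613

Step 1: 3 records have stock < 28
Step 2: These records originally summed to 22
Step 3: After setting to minimum: 3 × 28 = 84
Step 4: Unaffected records sum: 529
Step 5: Final sum = 84 + 529 = 613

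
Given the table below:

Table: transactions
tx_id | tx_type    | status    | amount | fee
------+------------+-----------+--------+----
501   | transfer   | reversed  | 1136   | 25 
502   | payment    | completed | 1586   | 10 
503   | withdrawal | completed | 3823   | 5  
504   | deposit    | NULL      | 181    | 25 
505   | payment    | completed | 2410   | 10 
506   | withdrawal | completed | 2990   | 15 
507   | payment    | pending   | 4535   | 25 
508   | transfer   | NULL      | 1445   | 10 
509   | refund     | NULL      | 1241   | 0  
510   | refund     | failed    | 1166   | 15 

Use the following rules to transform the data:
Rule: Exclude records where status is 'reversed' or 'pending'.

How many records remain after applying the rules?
8

Step 1: Count records to exclude
  - 1 (reversed) + 1 (pending) = 2 records
Step 2: Total records: 10
Step 3: Remaining = 10 - 2 = 8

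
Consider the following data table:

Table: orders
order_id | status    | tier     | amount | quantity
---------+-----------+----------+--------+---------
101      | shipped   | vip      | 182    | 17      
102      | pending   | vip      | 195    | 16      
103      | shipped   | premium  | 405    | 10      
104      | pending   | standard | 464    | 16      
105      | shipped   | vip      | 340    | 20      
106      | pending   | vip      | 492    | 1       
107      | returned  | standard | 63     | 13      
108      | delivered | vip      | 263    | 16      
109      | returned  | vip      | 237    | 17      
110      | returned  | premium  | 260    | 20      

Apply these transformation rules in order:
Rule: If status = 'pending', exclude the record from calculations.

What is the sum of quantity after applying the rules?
113

Step 1: Identify records where status = 'pending'
Step 2: The excluded records sum to 33
Step 3: Original total quantity = 146
Step 4: Remaining total = 146 - 33 = 113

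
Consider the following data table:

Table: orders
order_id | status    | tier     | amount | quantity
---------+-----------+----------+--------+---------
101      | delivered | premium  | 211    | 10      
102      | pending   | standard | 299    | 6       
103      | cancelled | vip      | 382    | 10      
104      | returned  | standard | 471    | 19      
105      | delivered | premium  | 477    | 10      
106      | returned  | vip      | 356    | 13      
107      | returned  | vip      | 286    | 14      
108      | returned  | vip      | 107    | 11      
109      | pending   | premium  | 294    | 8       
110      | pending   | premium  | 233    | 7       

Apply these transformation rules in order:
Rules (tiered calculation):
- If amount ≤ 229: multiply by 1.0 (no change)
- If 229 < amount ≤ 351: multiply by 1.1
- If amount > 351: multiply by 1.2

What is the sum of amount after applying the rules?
3564.4

Step 1: Tier 1 (amount ≤ 229): 2 records, sum = 318 × 1.0 = 318.0
Step 2: Tier 2 (229 < amount ≤ 351): 4 records, sum = 1112 × 1.1 = 1223.2
Step 3: Tier 3 (amount > 351): 4 records, sum = 1686 × 1.2 = 2023.2
Step 4: Final sum = 318.0 + 1223.2 + 2023.2 = 3564.4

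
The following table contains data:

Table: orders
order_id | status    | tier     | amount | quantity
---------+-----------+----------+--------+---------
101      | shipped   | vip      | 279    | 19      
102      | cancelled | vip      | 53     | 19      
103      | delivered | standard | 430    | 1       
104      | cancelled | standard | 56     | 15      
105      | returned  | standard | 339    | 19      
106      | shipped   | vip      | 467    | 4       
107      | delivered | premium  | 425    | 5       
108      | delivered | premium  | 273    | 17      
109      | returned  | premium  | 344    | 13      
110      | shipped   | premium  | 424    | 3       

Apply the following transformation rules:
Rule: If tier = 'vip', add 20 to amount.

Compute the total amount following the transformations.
3150

Step 1: Count records where tier = 'vip': 3
Step 2: Total bonus added: 3 × 20 = 60
Step 3: Original sum of amount: 3090
Step 4: Final sum = 3090 + 60 = 3150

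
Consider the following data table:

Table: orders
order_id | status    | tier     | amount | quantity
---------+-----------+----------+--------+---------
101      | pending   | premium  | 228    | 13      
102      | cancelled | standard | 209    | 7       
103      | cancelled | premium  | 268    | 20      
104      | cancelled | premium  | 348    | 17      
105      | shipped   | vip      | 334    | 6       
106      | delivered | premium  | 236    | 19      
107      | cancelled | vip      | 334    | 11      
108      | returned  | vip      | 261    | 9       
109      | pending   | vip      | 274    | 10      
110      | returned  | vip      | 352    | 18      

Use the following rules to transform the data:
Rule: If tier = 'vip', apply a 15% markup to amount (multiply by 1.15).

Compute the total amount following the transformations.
3077.25

Step 1: Records with tier = 'vip' have total amount = 1555
Step 2: Apply multiplier: 1555 × 1.15 = 1788.25
Step 3: Other records total: 1289
Step 4: Final sum = 1788.25 + 1289 = 3077.25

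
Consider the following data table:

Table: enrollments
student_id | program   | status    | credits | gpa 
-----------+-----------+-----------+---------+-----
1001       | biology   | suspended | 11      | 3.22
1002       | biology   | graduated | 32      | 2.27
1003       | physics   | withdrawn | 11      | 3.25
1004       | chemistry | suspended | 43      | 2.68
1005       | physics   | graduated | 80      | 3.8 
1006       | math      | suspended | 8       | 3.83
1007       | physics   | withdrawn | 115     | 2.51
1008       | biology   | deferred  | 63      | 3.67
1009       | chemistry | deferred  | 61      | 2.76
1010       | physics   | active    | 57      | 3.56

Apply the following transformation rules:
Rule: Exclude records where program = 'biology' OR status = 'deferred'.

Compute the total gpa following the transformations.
19.63

Step 1: Find records where program = 'biology' OR status = 'deferred'
Step 2: 4 records match, summing to 11.92
Step 3: Original sum: 31.55
Step 4: Remaining sum = 31.55 - 11.92 = 19.63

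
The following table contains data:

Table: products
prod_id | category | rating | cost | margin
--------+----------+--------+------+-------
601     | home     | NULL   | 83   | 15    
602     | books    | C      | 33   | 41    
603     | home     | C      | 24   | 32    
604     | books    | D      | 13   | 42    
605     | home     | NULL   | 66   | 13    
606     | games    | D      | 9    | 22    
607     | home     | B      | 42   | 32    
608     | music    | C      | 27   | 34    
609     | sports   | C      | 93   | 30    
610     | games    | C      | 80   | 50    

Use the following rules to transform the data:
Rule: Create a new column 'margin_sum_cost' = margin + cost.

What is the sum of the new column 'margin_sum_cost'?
781

Step 1: For each record, compute margin + cost
Example calculations:
  15 + 83 = 98
  41 + 33 = 74
  32 + 24 = 56
  ...
Step 2: Sum all derived values
Step 3: Total = 781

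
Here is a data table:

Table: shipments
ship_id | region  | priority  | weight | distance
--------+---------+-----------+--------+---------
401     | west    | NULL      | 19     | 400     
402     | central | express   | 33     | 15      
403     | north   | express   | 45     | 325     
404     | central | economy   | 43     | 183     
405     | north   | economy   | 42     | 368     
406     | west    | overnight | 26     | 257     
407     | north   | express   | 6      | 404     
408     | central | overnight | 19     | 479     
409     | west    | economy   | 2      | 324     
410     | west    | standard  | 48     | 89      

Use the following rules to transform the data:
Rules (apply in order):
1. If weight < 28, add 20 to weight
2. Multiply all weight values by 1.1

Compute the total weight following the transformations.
421.3

Step 1: Apply Rule 1 - Add 20 to records with weight < 28
  - 5 records affected: 72 + (5 × 20) = 172
  - Unaffected records: 211
  - Sum after Rule 1: 383
Step 2: Apply Rule 2 - Multiply all by 1.1
  - 383 × 1.1 = 421.3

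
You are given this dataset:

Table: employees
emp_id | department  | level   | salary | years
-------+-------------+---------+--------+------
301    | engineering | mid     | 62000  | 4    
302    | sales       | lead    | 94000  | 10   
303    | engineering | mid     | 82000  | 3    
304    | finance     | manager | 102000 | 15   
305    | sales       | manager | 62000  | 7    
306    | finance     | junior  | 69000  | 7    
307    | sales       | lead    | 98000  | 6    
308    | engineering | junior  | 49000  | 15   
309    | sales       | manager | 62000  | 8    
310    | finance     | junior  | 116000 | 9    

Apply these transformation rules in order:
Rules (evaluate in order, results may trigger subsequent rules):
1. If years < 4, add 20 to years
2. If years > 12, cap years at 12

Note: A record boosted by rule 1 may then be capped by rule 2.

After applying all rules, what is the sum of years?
87

Step 1: Apply rule 1 to records with years < 4
  - 1 records get bonus of 20
  - Of these, 1 records then exceed 12 and get capped
Step 2: Apply rule 2 to records with years > 12
  - 2 records (original) are capped
Step 3: Calculate final sum = 87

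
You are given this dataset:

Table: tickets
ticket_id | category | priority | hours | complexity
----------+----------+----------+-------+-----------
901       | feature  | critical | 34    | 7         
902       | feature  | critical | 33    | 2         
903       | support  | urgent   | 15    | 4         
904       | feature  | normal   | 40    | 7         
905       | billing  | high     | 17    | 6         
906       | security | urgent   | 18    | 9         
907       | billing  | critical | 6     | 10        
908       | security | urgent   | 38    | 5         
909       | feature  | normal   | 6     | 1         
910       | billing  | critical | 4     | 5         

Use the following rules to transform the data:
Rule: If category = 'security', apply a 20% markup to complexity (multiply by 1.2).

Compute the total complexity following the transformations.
58.8

Step 1: Records with category = 'security' have total complexity = 14
Step 2: Apply multiplier: 14 × 1.2 = 16.8
Step 3: Other records total: 42
Step 4: Final sum = 16.8 + 42 = 58.8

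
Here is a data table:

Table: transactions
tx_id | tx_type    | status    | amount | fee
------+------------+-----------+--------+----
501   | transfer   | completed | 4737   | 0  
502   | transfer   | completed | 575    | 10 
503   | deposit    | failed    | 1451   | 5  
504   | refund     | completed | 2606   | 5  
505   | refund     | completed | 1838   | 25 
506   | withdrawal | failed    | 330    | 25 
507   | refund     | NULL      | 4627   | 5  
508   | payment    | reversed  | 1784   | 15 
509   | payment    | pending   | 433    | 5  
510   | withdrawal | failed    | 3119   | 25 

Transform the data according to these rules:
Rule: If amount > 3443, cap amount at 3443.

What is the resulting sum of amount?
19022

Step 1: 2 records have amount > 3443
Step 2: These records originally summed to 9364
Step 3: After capping: 2 × 3443 = 6886
Step 4: Unaffected records sum: 12136
Step 5: Final sum = 6886 + 12136 = 19022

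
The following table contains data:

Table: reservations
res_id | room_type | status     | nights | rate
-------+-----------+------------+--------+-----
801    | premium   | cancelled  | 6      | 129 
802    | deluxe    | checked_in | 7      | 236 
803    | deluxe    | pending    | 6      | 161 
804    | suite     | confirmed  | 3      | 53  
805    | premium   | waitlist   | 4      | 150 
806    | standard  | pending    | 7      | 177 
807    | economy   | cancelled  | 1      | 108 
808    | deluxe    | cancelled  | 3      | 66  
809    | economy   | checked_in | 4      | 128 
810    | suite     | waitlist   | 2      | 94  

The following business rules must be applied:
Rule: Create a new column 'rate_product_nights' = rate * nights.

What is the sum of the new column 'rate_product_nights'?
6396

Step 1: For each record, compute rate * nights
Example calculations:
  129 * 6 = 774
  236 * 7 = 1652
  161 * 6 = 966
  ...
Step 2: Sum all derived values
Step 3: Total = 6396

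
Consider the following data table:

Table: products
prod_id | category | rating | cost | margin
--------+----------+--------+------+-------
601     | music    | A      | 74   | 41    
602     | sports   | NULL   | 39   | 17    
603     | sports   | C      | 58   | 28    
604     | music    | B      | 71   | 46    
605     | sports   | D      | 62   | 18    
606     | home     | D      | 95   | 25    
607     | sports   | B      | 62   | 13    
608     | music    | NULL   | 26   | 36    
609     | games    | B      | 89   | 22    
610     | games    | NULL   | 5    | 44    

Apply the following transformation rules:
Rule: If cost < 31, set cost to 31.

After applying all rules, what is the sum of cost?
612

Step 1: 2 records have cost < 31
Step 2: These records originally summed to 31
Step 3: After setting to minimum: 2 × 31 = 62
Step 4: Unaffected records sum: 550
Step 5: Final sum = 62 + 550 = 612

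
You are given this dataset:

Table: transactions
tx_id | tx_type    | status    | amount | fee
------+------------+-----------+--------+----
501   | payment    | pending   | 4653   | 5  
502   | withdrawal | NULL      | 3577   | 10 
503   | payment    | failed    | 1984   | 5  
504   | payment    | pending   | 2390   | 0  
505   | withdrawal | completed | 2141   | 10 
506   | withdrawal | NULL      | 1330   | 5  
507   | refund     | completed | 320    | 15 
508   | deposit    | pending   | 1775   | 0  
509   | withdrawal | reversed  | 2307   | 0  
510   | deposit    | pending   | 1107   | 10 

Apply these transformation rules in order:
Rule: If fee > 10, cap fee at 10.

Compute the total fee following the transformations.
55

Step 1: 1 records have fee > 10
Step 2: These records originally summed to 15
Step 3: After capping: 1 × 10 = 10
Step 4: Unaffected records sum: 45
Step 5: Final sum = 10 + 45 = 55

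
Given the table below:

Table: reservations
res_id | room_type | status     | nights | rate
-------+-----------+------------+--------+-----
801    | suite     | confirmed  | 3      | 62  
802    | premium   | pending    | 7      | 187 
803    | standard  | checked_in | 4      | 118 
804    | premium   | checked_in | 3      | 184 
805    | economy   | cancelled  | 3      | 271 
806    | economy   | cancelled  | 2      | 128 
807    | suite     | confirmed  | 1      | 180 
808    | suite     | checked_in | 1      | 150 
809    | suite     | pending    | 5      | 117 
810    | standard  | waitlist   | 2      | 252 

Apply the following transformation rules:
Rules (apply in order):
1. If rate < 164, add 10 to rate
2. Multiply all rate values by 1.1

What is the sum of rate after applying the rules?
1868.9

Step 1: Apply Rule 1 - Add 10 to records with rate < 164
  - 5 records affected: 575 + (5 × 10) = 625
  - Unaffected records: 1074
  - Sum after Rule 1: 1699
Step 2: Apply Rule 2 - Multiply all by 1.1
  - 1699 × 1.1 = 1868.9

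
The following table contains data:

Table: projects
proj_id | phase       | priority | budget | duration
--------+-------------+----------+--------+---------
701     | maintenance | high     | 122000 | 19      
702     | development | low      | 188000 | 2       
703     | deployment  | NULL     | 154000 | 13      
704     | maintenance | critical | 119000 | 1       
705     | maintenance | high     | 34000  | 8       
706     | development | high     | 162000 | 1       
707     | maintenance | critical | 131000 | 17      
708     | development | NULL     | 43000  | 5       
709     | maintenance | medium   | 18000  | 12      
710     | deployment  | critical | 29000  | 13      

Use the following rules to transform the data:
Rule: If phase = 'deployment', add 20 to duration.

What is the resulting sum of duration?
131

Step 1: Count records where phase = 'deployment': 2
Step 2: Total bonus added: 2 × 20 = 40
Step 3: Original sum of duration: 91
Step 4: Final sum = 91 + 40 = 131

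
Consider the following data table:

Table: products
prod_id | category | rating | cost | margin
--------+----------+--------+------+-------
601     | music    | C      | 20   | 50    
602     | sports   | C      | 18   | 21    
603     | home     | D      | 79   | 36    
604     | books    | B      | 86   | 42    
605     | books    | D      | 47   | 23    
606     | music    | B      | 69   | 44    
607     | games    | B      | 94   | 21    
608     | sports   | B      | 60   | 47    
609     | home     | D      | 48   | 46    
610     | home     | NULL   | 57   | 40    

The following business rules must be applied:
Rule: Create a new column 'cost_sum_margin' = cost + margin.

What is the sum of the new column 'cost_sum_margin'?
948

Step 1: For each record, compute cost + margin
Example calculations:
  20 + 50 = 70
  18 + 21 = 39
  79 + 36 = 115
  ...
Step 2: Sum all derived values
Step 3: Total = 948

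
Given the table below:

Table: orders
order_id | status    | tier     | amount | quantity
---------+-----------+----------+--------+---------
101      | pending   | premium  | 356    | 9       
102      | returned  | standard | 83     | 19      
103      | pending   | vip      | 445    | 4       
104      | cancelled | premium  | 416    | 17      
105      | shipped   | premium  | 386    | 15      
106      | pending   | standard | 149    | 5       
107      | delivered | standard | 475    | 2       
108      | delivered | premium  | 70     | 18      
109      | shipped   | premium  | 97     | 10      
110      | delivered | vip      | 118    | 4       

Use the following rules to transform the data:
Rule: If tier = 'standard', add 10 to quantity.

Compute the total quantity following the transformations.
133

Step 1: Count records where tier = 'standard': 3
Step 2: Total bonus added: 3 × 10 = 30
Step 3: Original sum of quantity: 103
Step 4: Final sum = 103 + 30 = 133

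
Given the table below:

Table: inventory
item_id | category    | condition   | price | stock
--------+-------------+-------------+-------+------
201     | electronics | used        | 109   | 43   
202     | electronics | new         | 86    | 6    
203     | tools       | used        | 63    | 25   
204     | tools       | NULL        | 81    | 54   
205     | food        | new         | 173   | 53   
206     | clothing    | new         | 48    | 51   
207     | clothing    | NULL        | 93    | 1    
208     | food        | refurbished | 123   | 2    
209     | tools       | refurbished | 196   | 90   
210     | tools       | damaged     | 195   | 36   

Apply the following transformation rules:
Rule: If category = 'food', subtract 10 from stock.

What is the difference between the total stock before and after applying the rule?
20

Step 1: Original sum of stock = 361
Step 2: 2 records have category = 'food'
Step 3: Each affected record changes by -10
Step 4: Total change = 2 × -10 = -20
Step 5: New sum = 361 + -20 = 341
Step 6: Difference = |341 - 361| = 20
        (Sum decreased by 20)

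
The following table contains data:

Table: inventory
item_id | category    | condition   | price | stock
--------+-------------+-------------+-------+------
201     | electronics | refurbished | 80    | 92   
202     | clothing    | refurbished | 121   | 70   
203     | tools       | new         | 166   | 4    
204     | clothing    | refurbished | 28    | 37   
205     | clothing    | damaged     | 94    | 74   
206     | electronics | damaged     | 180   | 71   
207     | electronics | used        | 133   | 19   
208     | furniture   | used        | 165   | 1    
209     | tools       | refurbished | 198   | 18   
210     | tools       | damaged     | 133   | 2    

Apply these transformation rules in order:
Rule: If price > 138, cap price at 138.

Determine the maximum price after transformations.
138

Step 1: Original maximum price = 198
Step 2: Apply cap at 138
Step 3: 4 records had price > 138 and were capped
Step 4: Maximum after transformation = 138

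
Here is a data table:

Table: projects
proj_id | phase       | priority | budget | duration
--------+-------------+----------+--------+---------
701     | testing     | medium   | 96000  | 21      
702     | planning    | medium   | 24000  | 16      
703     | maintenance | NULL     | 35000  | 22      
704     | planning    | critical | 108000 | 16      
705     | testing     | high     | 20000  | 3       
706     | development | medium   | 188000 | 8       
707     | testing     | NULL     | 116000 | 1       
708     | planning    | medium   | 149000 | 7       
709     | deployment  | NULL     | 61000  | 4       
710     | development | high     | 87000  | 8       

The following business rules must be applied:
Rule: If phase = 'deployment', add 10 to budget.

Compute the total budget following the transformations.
884010

Step 1: Count records where phase = 'deployment': 1
Step 2: Total bonus added: 1 × 10 = 10
Step 3: Original sum of budget: 884000
Step 4: Final sum = 884000 + 10 = 884010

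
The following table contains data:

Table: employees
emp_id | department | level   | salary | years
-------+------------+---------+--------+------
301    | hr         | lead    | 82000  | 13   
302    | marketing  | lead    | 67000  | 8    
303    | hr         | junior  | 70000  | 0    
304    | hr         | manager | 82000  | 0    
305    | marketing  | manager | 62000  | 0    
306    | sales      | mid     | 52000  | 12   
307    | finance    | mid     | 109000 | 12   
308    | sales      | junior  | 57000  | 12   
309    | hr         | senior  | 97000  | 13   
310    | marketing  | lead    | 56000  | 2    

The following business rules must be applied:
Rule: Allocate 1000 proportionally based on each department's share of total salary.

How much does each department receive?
finance: 148.5, hr: 450.95, marketing: 252.04, sales: 148.5

Step 1: Calculate total salary = 734000
Step 2: Calculate each department's proportion:
  finance: 109000/734000 = 14.85% → 148.5
  hr: 331000/734000 = 45.10% → 450.95
  marketing: 185000/734000 = 25.20% → 252.04
  sales: 109000/734000 = 14.85% → 148.5
Step 3: Verify: sum of allocations ≈ 1000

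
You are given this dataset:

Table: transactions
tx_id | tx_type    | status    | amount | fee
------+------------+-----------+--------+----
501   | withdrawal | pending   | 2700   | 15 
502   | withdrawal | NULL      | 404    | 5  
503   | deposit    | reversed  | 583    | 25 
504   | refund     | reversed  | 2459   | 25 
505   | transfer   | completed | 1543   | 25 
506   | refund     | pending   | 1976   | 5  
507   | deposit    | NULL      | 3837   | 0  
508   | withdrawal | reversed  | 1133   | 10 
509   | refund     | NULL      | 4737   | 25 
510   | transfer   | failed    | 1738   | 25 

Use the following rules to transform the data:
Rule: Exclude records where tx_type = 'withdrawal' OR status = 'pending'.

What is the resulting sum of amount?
14897

Step 1: Find records where tx_type = 'withdrawal' OR status = 'pending'
Step 2: 4 records match, summing to 6213
Step 3: Original sum: 21110
Step 4: Remaining sum = 21110 - 6213 = 14897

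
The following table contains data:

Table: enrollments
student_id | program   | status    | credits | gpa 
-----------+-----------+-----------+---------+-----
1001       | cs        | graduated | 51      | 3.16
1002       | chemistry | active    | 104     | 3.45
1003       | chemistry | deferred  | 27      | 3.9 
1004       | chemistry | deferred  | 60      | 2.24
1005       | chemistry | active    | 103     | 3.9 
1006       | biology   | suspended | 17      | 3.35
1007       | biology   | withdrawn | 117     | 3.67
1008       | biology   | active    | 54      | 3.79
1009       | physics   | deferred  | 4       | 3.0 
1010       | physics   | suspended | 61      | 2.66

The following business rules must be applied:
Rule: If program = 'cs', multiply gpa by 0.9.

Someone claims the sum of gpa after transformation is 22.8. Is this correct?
No, the correct result is 32.8.

Step 1: Calculate the correct sum after transformation
Step 2: Apply multiplier 0.9 to records where program = 'cs'
Step 3: Correct result = 32.8
Step 4: Claimed result = 22.8
Step 5: 32.8 ≠ 22.8
Conclusion: The claimed result is incorrect. The correct answer is 32.8.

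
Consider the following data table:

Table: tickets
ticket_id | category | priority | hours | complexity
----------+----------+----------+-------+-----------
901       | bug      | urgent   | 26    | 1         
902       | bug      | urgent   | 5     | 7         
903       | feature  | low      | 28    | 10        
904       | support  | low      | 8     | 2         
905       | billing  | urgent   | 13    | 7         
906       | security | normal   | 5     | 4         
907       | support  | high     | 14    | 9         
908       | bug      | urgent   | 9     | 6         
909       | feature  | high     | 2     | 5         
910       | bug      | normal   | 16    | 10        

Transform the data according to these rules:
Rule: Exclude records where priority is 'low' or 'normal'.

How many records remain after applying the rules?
6

Step 1: Count records to exclude
  - 2 (low) + 2 (normal) = 4 records
Step 2: Total records: 10
Step 3: Remaining = 10 - 4 = 6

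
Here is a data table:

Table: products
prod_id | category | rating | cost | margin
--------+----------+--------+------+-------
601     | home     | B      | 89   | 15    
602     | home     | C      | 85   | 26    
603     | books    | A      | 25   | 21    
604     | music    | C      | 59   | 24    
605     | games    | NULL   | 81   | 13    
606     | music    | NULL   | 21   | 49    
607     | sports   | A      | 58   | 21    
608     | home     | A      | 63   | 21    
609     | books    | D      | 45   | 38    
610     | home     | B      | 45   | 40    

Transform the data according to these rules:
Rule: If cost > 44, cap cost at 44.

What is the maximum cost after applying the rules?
44

Step 1: Original maximum cost = 89
Step 2: Apply cap at 44
Step 3: 8 records had cost > 44 and were capped
Step 4: Maximum after transformation = 44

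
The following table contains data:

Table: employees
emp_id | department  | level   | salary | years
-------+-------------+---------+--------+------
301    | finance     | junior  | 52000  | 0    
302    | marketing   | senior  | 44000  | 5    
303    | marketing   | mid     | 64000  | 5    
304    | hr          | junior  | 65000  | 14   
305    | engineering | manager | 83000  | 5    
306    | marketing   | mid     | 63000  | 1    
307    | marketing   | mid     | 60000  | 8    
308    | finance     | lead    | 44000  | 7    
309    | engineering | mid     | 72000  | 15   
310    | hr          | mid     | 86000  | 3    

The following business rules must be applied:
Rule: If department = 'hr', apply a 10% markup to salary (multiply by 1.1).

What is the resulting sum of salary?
648100.0

Step 1: Records with department = 'hr' have total salary = 151000
Step 2: Apply multiplier: 151000 × 1.1 = 166100.0
Step 3: Other records total: 482000
Step 4: Final sum = 166100.0 + 482000 = 648100.0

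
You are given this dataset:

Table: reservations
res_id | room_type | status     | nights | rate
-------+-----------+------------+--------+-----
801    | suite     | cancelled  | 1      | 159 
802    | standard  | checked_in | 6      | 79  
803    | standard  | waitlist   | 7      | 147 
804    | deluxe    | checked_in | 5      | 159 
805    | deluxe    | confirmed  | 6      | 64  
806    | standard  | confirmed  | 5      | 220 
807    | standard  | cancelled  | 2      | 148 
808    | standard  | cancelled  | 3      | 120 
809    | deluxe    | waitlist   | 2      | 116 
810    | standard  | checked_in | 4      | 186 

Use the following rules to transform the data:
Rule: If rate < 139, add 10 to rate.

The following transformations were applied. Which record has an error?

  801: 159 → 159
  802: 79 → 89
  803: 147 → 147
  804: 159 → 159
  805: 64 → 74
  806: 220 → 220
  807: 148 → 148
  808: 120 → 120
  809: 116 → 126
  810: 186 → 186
Record 808 has an error. The correct transformed value should be 130, not 120.

Step 1: Check each record against the rule
Step 2: Record 808 has rate = 120
Step 3: Since 120 < 139, the bonus should have been applied
Step 4: Correct value = 130, but claimed value = 120
Conclusion: Record 808 has the error.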